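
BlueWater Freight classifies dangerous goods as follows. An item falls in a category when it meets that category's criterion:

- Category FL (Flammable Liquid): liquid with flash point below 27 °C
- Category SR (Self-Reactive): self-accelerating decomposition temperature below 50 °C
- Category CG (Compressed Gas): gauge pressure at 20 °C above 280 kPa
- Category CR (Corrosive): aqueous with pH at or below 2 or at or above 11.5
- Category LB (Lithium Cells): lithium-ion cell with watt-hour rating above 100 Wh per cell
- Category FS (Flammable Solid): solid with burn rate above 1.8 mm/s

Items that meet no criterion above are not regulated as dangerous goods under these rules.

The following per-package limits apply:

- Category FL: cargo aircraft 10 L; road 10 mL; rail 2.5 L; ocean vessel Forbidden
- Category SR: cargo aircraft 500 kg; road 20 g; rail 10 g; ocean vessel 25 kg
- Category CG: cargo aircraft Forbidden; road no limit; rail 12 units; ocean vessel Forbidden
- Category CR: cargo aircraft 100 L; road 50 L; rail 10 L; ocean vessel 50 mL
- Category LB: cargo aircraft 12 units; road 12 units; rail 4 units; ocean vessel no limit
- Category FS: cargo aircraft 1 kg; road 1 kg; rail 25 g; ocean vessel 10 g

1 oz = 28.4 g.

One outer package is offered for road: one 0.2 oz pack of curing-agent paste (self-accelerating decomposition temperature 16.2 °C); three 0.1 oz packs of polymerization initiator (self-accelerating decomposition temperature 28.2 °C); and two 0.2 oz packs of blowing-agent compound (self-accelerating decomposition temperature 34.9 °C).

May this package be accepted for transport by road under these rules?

Self-accelerating decomposition temperature 16.2 °C meets the Category SR criterion (Self-Reactive), so the curing-agent paste is Category SR.
Polymerization initiator: self-accelerating decomposition temperature 28.2 °C < 50 °C → Category SR (Self-Reactive).
With self-accelerating decomposition temperature 34.9 °C (< 50 °C), the blowing-agent compound falls in Category SR.
Total Category SR: (one 0.2 oz pack = 5.68 g) + (three 0.1 oz packs = 8.52 g) + (two 0.2 oz packs = 11.36 g) = 25.56 g.
25.56 g exceeds the road limit of 20 g for Category SR.

No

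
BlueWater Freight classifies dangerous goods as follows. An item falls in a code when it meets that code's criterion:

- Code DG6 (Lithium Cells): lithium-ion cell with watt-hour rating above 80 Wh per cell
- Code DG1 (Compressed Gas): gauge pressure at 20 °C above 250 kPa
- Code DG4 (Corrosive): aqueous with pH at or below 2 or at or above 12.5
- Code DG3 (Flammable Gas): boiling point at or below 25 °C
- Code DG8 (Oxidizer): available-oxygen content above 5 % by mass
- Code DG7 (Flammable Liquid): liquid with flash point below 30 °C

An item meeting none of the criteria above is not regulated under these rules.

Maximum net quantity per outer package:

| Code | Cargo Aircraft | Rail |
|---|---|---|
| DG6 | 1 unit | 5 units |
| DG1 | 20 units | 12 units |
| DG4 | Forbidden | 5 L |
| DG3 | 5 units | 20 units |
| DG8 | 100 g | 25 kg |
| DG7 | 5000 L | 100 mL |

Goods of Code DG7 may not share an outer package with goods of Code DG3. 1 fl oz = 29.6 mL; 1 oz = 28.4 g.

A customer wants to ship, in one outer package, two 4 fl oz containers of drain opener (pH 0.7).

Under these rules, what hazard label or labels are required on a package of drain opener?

Code DG4

The drain opener has pH 0.7, which is ≤ 2, so it is Code DG4 (Corrosive).
Only the Code DG4 label is required.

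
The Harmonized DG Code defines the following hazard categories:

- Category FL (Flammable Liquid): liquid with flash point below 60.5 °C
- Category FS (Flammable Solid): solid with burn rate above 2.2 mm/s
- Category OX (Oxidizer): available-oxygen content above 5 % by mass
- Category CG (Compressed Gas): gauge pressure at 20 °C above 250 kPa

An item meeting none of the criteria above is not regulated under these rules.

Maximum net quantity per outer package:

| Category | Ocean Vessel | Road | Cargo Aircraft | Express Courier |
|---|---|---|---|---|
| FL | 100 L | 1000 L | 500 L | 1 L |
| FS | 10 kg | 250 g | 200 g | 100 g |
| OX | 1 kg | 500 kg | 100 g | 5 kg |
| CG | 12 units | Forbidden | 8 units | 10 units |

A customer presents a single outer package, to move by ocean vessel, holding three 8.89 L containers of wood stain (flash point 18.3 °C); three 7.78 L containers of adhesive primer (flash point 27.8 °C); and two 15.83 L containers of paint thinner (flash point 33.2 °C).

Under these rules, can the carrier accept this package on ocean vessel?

Yes

The wood stain has flash point 18.3 °C, which is < 60.5 °C, so it is Category FL (Flammable Liquid).
Adhesive primer: flash point 27.8 °C < 60.5 °C → Category FL (Flammable Liquid).
With flash point 33.2 °C (< 60.5 °C), the paint thinner falls in Category FL.
Total Category FL: (three 8.89 L containers = 26.67 L) + (three 7.78 L containers = 23.34 L) + (two 15.83 L containers = 31.66 L) = 81.67 L.
81.67 L ≤ 100 L (ocean vessel limit, Category FL) — within limit.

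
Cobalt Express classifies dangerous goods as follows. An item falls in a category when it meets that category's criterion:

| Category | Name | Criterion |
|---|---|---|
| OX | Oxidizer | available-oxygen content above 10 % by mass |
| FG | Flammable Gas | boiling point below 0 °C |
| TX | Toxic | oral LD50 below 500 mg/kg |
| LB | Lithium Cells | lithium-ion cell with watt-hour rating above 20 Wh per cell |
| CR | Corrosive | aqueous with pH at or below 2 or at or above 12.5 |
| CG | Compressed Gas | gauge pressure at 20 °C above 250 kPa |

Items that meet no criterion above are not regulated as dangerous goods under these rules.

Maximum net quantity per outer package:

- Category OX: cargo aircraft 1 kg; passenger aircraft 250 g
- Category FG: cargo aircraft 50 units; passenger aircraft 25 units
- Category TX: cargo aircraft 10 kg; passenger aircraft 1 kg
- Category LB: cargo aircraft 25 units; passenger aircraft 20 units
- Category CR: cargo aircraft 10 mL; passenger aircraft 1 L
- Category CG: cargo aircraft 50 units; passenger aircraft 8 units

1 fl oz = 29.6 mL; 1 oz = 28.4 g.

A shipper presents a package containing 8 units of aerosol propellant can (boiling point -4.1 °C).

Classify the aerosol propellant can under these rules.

With boiling point -4.1 °C (< 0 °C), the aerosol propellant can falls in Category FG.

Category FG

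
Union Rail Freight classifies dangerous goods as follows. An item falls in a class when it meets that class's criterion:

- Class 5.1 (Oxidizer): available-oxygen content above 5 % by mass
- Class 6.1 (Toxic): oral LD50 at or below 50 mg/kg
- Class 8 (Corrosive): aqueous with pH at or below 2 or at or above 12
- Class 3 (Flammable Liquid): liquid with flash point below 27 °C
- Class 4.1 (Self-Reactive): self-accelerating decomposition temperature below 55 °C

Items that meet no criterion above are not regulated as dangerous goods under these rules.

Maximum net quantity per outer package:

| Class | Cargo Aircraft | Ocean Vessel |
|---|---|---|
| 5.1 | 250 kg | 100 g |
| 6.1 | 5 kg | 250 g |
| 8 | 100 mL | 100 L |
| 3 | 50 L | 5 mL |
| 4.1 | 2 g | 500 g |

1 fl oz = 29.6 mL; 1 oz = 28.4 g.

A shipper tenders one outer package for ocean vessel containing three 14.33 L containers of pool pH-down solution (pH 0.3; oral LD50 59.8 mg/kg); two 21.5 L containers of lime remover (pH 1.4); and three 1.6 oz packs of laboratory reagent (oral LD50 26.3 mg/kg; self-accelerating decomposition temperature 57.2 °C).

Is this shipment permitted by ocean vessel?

The pool pH-down solution has pH 0.3, which is ≤ 2, so it is Class 8 (Corrosive).
The lime remover has pH 1.4, which is ≤ 2, so it is Class 8 (Corrosive).
Laboratory reagent: oral LD50 26.3 mg/kg ≤ 50 mg/kg → Class 6.1 (Toxic).
Class 6.1 quantity: three 1.6 oz packs = 136.32 g.
136.32 g ≤ 250 g (ocean vessel limit, Class 6.1) — within limit.
Total Class 8: (three 14.33 L containers = 42.99 L) + (two 21.5 L containers = 43 L) = 85.99 L.
That is within the Class 8 ocean vessel limit of 100 L.
Every hazard class is within its ocean vessel limit and no segregation rule is violated.

Yes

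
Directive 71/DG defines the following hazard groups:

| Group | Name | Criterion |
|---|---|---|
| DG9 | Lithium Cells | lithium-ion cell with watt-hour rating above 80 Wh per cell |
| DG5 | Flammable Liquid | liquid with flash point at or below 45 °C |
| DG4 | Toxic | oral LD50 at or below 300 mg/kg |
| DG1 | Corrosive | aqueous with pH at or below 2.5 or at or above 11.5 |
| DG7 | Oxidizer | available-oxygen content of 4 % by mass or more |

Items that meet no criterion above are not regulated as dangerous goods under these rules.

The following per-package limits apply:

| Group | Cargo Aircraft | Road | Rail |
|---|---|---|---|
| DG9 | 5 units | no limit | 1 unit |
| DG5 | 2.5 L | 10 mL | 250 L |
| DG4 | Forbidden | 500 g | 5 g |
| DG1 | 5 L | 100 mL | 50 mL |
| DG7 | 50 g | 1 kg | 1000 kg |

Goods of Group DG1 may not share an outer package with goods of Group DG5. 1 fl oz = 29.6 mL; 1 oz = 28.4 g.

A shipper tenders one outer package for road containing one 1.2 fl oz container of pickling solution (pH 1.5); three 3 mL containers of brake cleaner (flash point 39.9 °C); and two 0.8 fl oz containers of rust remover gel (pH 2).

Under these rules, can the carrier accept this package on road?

No

With pH 1.5 (≤ 2.5), the pickling solution falls in Group DG1.
Flash point 39.9 °C meets the Group DG5 criterion (Flammable Liquid), so the brake cleaner is Group DG5.
pH 2 meets the Group DG1 criterion (Corrosive), so the rust remover gel is Group DG1.
Group DG1 net quantity: (one 1.2 fl oz container = 35.52 mL) + (two 0.8 fl oz containers = 47.36 mL) = 82.88 mL.
82.88 mL is within the road limit of 100 mL for Group DG1.
Group DG5 quantity: three 3 mL containers = 9 mL.
9 mL ≤ 10 mL (road limit, Group DG5) — within limit.
Group DG1 and Group DG5 may not share an outer package.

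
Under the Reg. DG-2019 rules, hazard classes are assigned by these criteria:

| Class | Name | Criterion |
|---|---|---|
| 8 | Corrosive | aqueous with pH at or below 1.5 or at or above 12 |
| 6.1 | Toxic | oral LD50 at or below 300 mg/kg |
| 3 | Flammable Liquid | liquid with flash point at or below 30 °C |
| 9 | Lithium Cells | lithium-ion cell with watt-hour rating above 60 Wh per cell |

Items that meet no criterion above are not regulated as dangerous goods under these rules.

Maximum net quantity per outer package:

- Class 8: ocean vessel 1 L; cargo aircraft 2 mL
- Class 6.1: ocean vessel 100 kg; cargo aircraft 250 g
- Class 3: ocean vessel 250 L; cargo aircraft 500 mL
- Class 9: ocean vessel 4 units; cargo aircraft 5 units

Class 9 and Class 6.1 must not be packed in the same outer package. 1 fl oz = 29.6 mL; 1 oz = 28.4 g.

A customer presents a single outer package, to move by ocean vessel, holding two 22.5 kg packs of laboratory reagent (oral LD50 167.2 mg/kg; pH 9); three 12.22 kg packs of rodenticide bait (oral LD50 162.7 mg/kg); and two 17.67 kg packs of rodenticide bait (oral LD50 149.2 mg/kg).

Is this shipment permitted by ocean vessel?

No

Laboratory reagent: oral LD50 167.2 mg/kg ≤ 300 mg/kg → Class 6.1 (Toxic).
The rodenticide bait has oral LD50 162.7 mg/kg, which is ≤ 300 mg/kg, so it is Class 6.1 (Toxic).
Rodenticide bait: oral LD50 149.2 mg/kg ≤ 300 mg/kg → Class 6.1 (Toxic).
Total Class 6.1: (two 22.5 kg packs = 45 kg) + (three 12.22 kg packs = 36.66 kg) + (two 17.67 kg packs = 35.34 kg) = 117 kg.
117 kg > 100 kg (ocean vessel limit, Class 6.1) — over the limit.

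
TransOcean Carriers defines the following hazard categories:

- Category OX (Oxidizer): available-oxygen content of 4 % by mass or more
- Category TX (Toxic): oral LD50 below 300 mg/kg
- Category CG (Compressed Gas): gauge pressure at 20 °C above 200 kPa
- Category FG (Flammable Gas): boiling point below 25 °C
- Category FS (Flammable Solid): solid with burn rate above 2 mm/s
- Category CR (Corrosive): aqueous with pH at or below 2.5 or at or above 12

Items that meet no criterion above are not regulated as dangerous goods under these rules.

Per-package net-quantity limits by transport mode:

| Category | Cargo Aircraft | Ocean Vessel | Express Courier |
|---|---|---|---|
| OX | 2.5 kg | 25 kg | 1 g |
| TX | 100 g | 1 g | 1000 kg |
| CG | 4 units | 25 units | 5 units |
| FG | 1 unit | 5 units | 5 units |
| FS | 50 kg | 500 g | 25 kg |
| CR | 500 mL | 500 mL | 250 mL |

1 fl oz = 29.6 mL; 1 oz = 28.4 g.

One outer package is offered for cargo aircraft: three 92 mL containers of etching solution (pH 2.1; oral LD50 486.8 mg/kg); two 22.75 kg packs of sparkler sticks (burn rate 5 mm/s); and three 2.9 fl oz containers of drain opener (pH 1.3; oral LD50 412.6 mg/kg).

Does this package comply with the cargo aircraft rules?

pH 2.1 meets the Category CR criterion (Corrosive), so the etching solution is Category CR.
Burn rate 5 mm/s meets the Category FS criterion (Flammable Solid), so the sparkler sticks are Category FS.
With pH 1.3 (≤ 2.5), the drain opener falls in Category CR.
Total Category CR: (three 92 mL containers = 276 mL) + (three 2.9 fl oz containers = 257.52 mL) = 533.52 mL.
533.52 mL exceeds the cargo aircraft limit of 500 mL for Category CR.
Category FS quantity: two 22.75 kg packs = 45.5 kg.
45.5 kg is within the cargo aircraft limit of 50 kg for Category FS.

No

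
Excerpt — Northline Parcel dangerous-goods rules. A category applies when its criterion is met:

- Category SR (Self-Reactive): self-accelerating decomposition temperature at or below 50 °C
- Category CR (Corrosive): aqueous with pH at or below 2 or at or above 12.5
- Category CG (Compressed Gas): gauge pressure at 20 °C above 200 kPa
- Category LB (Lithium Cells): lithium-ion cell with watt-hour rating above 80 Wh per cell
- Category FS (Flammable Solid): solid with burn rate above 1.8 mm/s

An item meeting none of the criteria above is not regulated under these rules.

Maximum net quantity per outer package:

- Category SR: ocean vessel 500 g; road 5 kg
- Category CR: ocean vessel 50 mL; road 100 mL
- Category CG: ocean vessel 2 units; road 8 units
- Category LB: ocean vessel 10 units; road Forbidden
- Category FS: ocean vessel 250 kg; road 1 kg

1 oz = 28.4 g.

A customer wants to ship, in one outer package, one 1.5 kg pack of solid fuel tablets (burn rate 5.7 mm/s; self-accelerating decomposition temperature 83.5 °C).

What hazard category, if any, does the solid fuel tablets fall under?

With burn rate 5.7 mm/s (> 1.8 mm/s), the solid fuel tablets fall in Category FS.

Category FS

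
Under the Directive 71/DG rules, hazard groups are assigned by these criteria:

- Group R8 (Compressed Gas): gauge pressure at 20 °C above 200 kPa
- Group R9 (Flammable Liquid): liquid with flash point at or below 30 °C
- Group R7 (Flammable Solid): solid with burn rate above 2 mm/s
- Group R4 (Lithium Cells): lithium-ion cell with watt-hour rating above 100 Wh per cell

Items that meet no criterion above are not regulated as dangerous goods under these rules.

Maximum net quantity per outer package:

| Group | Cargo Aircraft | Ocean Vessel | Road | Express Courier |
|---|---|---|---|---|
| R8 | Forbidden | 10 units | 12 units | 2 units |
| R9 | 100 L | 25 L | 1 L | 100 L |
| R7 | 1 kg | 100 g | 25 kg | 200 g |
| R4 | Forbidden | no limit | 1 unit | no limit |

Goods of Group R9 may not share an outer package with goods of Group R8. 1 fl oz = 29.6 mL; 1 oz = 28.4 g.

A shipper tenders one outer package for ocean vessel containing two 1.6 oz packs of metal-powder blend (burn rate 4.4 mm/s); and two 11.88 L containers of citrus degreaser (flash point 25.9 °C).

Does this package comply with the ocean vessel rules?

Yes

The metal-powder blend has burn rate 4.4 mm/s, which is > 2 mm/s, so it is Group R7 (Flammable Solid).
With flash point 25.9 °C (≤ 30 °C), the citrus degreaser falls in Group R9.
Group R9 quantity: two 11.88 L containers = 23.76 L.
23.76 L ≤ 25 L (ocean vessel limit, Group R9) — within limit.
Group R7 quantity: two 1.6 oz packs = 90.88 g.
90.88 g is within the ocean vessel limit of 100 g for Group R7.
The segregation rule (Group R9 with Group R8) does not apply to Group R9 with Group R7.
Every hazard group is within its ocean vessel limit and no segregation rule is violated.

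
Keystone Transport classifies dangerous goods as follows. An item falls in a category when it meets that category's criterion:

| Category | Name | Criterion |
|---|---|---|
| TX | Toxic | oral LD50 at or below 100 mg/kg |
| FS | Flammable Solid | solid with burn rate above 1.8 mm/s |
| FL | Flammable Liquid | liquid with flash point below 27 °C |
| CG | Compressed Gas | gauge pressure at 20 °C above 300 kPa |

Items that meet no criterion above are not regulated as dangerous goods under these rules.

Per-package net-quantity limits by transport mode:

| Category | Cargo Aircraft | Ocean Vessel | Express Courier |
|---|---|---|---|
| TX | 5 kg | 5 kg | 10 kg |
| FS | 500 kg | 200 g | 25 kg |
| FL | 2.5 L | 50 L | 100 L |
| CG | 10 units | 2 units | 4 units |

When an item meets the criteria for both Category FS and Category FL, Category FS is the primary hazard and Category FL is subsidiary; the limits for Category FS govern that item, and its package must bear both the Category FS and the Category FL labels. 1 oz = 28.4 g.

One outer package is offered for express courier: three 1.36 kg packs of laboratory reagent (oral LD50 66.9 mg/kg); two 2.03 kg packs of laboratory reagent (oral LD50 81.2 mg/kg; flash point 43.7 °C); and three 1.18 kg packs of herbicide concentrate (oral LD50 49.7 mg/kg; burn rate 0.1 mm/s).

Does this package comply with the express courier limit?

No

With oral LD50 66.9 mg/kg (≤ 100 mg/kg), the laboratory reagent falls in Category TX.
With oral LD50 81.2 mg/kg (≤ 100 mg/kg), the laboratory reagent falls in Category TX.
Oral LD50 49.7 mg/kg meets the Category TX criterion (Toxic), so the herbicide concentrate is Category TX.
Total Category TX: (three 1.36 kg packs = 4.08 kg) + (two 2.03 kg packs = 4.06 kg) + (three 1.18 kg packs = 3.54 kg) = 11.68 kg.
That exceeds the Category TX express courier limit of 10 kg.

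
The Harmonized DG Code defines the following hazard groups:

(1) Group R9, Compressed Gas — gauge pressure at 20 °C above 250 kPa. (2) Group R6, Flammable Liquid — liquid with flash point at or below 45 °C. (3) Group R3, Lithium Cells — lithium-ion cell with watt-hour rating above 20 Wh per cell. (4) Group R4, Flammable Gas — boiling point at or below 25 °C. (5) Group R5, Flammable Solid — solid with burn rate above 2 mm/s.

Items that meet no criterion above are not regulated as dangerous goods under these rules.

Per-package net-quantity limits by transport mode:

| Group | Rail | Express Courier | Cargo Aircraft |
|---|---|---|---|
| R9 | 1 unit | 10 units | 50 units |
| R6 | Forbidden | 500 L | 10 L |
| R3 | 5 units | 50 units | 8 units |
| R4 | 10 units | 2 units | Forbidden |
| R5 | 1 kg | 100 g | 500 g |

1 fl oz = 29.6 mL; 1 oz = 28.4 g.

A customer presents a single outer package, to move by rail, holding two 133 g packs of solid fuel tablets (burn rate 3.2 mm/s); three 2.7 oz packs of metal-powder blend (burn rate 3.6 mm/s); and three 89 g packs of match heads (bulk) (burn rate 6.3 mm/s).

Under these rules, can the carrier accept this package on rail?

Solid fuel tablets: burn rate 3.2 mm/s > 2 mm/s → Group R5 (Flammable Solid).
Metal-powder blend: burn rate 3.6 mm/s > 2 mm/s → Group R5 (Flammable Solid).
Burn rate 6.3 mm/s meets the Group R5 criterion (Flammable Solid), so the match heads (bulk) are Group R5.
Total Group R5: (two 133 g packs = 266 g) + (three 2.7 oz packs = 230.04 g) + (three 89 g packs = 267 g) = 763.04 g.
763.04 g is within the rail limit of 1 kg for Group R5.

Yes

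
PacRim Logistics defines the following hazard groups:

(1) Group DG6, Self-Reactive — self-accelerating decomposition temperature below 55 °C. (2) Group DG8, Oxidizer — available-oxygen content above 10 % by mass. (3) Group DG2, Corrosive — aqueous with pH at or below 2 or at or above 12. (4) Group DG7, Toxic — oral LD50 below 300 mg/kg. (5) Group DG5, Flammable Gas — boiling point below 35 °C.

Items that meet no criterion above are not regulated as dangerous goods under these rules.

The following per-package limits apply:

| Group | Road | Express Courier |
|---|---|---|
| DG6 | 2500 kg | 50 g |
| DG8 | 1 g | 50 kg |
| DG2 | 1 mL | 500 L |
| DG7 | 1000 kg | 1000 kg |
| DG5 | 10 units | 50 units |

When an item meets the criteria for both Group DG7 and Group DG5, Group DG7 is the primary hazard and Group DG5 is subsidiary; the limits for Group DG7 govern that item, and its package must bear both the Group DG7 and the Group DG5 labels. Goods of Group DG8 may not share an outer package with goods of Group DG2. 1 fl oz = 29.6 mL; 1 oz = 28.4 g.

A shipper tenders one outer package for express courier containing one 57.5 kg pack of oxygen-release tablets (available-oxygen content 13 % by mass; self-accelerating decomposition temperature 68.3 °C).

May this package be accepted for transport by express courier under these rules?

No

The oxygen-release tablets have available-oxygen content 13 % by mass, which is > 10 % by mass, so they are Group DG8 (Oxidizer).
Group DG8 quantity: 57.5 kg.
57.5 kg exceeds the express courier limit of 50 kg for Group DG8.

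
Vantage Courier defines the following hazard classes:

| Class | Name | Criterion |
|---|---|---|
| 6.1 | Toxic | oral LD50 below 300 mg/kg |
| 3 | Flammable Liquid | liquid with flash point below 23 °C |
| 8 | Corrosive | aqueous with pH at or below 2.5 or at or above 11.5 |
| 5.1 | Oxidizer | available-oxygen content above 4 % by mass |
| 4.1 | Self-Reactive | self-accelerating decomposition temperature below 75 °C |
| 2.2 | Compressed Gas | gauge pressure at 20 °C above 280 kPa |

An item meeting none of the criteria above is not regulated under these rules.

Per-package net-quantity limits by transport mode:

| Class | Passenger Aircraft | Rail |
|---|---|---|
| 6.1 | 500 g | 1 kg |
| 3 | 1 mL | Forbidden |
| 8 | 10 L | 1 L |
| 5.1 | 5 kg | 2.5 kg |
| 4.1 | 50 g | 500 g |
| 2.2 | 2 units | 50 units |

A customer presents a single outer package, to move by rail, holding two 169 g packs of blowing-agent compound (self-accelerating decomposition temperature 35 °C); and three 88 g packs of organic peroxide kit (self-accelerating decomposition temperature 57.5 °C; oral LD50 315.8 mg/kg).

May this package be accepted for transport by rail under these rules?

With self-accelerating decomposition temperature 35 °C (< 75 °C), the blowing-agent compound falls in Class 4.1.
Self-accelerating decomposition temperature 57.5 °C meets the Class 4.1 criterion (Self-Reactive), so the organic peroxide kit is Class 4.1.
Total Class 4.1: (two 169 g packs = 338 g) + (three 88 g packs = 264 g) = 602 g.
That exceeds the Class 4.1 rail limit of 500 g.

No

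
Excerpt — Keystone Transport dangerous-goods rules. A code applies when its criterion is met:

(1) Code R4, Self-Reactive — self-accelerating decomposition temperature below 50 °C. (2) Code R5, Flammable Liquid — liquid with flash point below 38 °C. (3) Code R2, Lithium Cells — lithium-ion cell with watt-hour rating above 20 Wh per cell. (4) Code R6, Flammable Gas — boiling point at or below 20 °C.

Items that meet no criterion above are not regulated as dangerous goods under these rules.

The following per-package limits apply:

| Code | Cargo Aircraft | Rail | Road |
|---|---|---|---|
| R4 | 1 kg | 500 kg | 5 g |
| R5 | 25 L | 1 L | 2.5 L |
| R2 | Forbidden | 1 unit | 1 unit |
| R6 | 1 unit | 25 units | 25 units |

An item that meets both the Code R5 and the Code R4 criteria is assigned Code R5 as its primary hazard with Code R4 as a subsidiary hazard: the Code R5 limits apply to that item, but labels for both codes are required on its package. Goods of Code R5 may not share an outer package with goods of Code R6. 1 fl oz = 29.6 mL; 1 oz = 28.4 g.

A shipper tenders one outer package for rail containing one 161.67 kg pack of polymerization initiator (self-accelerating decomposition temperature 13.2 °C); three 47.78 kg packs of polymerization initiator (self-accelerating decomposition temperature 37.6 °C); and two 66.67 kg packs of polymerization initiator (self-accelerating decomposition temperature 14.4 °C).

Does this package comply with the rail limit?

Polymerization initiator: self-accelerating decomposition temperature 13.2 °C < 50 °C → Code R4 (Self-Reactive).
With self-accelerating decomposition temperature 37.6 °C (< 50 °C), the polymerization initiator falls in Code R4.
The polymerization initiator has self-accelerating decomposition temperature 14.4 °C, which is < 50 °C, so it is Code R4 (Self-Reactive).
Code R4 net quantity: 161.67 kg + (three 47.78 kg packs = 143.34 kg) + (two 66.67 kg packs = 133.34 kg) = 438.35 kg.
That is within the Code R4 rail limit of 500 kg.

Yes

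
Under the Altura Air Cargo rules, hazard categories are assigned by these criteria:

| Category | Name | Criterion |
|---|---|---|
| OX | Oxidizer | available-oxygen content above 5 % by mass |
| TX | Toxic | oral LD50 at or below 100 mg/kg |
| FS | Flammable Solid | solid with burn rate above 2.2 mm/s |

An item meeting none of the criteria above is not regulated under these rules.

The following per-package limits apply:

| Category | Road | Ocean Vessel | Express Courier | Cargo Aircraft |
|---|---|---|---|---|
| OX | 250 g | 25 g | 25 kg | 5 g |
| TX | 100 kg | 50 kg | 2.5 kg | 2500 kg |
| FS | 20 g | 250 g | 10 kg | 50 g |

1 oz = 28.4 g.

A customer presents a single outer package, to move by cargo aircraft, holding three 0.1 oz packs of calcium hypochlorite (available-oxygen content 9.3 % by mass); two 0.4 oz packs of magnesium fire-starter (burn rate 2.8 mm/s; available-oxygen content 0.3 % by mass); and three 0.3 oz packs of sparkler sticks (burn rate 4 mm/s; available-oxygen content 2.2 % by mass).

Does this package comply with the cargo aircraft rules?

No

Calcium hypochlorite: available-oxygen content 9.3 % by mass > 5 % by mass → Category OX (Oxidizer).
The magnesium fire-starter has burn rate 2.8 mm/s, which is > 2.2 mm/s, so it is Category FS (Flammable Solid).
Burn rate 4 mm/s meets the Category FS criterion (Flammable Solid), so the sparkler sticks are Category FS.
Category FS net quantity: (two 0.4 oz packs = 22.72 g) + (three 0.3 oz packs = 25.56 g) = 48.28 g.
48.28 g ≤ 50 g (cargo aircraft limit, Category FS) — within limit.
Category OX quantity: three 0.1 oz packs = 8.52 g.
8.52 g exceeds the cargo aircraft limit of 5 g for Category OX.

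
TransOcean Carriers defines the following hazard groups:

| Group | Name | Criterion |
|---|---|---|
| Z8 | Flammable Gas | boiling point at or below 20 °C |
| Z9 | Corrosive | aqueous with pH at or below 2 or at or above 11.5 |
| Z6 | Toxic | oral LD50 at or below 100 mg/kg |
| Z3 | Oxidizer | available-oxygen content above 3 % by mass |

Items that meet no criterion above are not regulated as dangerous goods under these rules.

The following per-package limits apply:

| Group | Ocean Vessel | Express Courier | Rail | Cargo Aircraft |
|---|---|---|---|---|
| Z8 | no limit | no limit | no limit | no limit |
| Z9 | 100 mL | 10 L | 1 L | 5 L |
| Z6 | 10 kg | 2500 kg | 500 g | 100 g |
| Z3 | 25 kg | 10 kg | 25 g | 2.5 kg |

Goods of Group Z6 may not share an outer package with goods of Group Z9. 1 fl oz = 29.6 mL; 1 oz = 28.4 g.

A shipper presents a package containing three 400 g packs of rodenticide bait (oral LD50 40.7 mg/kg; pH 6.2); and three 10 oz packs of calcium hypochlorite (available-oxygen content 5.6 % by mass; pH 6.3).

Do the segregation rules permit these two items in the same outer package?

Yes

Oral LD50 40.7 mg/kg meets the Group Z6 criterion (Toxic), so the rodenticide bait is Group Z6.
Available-oxygen content 5.6 % by mass meets the Group Z3 criterion (Oxidizer), so the calcium hypochlorite is Group Z3.
No segregation rule bars Group Z6 with Group Z3.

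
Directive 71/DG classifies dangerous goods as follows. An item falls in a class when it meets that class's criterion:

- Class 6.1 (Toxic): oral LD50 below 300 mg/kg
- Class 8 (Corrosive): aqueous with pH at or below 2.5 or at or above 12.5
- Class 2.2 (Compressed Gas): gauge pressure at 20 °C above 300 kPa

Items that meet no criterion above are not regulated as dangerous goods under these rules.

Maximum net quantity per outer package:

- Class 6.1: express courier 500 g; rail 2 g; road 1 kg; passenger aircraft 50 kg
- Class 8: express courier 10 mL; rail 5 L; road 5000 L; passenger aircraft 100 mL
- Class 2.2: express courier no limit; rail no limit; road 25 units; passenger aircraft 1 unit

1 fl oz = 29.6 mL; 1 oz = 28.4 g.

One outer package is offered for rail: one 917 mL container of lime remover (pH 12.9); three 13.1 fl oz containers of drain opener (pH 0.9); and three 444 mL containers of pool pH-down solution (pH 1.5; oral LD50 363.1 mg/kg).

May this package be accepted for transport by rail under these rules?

Yes

pH 12.9 meets the Class 8 criterion (Corrosive), so the lime remover is Class 8.
The drain opener has pH 0.9, which is ≤ 2.5, so it is Class 8 (Corrosive).
pH 1.5 meets the Class 8 criterion (Corrosive), so the pool pH-down solution is Class 8.
Class 8 net quantity: 917 mL + (three 13.1 fl oz containers = 1163.28 mL) + (three 444 mL containers = 1.332 L) = 3412.28 mL.
3412.28 mL ≤ 5 L (rail limit, Class 8) — within limit.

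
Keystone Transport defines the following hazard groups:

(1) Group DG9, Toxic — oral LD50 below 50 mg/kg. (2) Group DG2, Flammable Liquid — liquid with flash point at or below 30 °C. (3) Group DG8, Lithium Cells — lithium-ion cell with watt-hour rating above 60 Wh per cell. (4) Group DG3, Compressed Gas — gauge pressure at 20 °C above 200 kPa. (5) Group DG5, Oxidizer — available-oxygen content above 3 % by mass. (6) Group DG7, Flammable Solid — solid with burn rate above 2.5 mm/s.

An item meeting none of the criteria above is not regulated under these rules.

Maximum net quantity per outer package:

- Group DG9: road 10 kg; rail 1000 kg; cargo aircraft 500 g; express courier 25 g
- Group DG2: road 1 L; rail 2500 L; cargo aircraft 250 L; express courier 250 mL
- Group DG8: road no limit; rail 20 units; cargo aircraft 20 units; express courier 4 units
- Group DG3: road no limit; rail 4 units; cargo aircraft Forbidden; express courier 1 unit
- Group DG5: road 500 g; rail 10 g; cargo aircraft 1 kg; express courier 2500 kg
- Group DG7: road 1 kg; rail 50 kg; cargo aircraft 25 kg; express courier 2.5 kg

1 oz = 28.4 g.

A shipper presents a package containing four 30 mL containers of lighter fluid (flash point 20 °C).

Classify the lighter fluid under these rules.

Group DG2

With flash point 20 °C (≤ 30 °C), the lighter fluid falls in Group DG2.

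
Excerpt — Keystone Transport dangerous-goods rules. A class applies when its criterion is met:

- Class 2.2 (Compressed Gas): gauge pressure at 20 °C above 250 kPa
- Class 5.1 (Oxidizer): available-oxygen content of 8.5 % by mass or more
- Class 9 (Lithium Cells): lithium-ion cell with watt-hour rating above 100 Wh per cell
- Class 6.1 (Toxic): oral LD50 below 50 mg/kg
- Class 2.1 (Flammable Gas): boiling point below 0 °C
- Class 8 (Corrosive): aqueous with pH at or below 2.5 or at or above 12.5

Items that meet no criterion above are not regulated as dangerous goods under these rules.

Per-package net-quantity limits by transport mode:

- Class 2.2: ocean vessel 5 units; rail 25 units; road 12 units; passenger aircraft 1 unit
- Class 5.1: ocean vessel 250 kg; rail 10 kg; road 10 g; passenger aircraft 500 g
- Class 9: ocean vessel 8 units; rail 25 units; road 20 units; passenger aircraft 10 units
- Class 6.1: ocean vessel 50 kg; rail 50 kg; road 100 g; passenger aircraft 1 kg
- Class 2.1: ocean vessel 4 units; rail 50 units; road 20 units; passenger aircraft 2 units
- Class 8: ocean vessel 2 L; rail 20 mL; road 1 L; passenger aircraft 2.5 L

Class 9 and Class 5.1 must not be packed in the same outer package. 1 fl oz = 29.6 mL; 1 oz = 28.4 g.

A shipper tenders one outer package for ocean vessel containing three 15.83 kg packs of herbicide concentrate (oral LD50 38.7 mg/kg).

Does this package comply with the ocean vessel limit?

Yes

The herbicide concentrate has oral LD50 38.7 mg/kg, which is < 50 mg/kg, so it is Class 6.1 (Toxic).
Class 6.1 quantity: three 15.83 kg packs = 47.49 kg.
That is within the Class 6.1 ocean vessel limit of 50 kg.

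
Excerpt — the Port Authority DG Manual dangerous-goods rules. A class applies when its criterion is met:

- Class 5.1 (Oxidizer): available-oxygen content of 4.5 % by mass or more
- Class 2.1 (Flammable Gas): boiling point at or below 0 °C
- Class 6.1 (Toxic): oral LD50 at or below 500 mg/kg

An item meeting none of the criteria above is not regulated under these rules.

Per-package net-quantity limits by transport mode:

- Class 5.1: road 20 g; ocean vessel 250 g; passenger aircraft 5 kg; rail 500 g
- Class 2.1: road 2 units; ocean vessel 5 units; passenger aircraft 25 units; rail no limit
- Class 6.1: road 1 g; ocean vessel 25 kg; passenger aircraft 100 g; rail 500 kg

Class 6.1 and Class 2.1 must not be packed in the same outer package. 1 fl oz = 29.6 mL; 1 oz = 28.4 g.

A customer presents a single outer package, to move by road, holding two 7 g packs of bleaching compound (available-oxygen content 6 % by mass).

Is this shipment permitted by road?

Yes

Available-oxygen content 6 % by mass meets the Class 5.1 criterion (Oxidizer), so the bleaching compound is Class 5.1.
Class 5.1 quantity: two 7 g packs = 14 g.
14 g ≤ 20 g (road limit, Class 5.1) — within limit.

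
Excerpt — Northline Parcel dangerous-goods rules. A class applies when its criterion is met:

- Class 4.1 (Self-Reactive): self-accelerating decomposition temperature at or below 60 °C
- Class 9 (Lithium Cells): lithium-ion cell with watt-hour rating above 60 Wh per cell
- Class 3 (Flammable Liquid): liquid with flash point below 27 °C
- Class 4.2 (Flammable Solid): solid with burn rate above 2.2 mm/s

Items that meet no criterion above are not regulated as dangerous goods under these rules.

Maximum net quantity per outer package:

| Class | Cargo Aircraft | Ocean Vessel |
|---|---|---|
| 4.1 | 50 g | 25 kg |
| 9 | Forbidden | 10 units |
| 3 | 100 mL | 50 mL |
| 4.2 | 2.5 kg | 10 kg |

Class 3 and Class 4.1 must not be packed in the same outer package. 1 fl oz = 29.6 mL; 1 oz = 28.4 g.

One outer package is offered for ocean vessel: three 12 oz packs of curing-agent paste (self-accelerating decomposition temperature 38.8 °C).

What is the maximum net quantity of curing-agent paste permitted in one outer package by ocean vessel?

The curing-agent paste has self-accelerating decomposition temperature 38.8 °C, which is ≤ 60 °C, so it is Class 4.1 (Self-Reactive).
The ocean vessel limit for Class 4.1 is 25 kg.

25 kg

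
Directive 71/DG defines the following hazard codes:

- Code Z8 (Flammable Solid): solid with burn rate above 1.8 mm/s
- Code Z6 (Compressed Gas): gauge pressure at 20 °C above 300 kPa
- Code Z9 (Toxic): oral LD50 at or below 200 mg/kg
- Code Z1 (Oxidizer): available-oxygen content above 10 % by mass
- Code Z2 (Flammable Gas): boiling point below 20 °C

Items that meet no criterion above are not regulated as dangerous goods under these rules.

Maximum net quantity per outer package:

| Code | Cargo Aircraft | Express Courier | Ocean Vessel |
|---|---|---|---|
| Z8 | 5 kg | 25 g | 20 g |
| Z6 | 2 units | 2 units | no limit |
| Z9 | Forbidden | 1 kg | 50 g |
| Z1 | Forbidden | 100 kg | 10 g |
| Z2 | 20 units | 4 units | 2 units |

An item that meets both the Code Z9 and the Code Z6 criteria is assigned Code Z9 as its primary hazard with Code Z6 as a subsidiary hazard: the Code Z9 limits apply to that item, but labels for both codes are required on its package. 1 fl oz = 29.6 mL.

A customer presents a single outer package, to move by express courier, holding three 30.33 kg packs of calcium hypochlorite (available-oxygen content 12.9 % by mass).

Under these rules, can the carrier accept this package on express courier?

Yes

Calcium hypochlorite: available-oxygen content 12.9 % by mass > 10 % by mass → Code Z1 (Oxidizer).
Code Z1 quantity: three 30.33 kg packs = 90.99 kg.
90.99 kg ≤ 100 kg (express courier limit, Code Z1) — within limit.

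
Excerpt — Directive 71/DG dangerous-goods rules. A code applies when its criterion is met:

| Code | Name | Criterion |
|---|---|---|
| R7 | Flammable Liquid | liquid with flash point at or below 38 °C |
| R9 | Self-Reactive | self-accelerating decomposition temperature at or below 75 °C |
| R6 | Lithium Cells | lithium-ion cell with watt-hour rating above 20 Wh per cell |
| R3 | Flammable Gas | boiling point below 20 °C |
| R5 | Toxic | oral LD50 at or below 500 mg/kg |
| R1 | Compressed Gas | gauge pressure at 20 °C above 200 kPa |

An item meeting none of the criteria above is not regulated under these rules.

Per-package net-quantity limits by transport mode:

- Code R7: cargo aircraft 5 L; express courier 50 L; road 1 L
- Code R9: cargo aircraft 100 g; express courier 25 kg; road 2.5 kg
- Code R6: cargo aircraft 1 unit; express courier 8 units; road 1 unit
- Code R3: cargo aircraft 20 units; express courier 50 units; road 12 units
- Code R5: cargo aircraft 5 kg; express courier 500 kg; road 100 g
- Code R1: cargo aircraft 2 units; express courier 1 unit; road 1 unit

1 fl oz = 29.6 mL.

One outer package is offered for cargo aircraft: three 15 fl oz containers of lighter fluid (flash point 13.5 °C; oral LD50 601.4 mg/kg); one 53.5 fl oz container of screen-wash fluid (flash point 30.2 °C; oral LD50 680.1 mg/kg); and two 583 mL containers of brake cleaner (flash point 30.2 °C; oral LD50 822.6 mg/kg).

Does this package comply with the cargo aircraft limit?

Yes

With flash point 13.5 °C (≤ 38 °C), the lighter fluid falls in Code R7.
Flash point 30.2 °C meets the Code R7 criterion (Flammable Liquid), so the screen-wash fluid is Code R7.
The brake cleaner has flash point 30.2 °C, which is ≤ 38 °C, so it is Code R7 (Flammable Liquid).
Total Code R7: (three 15 fl oz containers = 1.332 L) + (one 53.5 fl oz container = 1583.6 mL) + (two 583 mL containers = 1.166 L) = 4081.6 mL.
4081.6 mL ≤ 5 L (cargo aircraft limit, Code R7) — within limit.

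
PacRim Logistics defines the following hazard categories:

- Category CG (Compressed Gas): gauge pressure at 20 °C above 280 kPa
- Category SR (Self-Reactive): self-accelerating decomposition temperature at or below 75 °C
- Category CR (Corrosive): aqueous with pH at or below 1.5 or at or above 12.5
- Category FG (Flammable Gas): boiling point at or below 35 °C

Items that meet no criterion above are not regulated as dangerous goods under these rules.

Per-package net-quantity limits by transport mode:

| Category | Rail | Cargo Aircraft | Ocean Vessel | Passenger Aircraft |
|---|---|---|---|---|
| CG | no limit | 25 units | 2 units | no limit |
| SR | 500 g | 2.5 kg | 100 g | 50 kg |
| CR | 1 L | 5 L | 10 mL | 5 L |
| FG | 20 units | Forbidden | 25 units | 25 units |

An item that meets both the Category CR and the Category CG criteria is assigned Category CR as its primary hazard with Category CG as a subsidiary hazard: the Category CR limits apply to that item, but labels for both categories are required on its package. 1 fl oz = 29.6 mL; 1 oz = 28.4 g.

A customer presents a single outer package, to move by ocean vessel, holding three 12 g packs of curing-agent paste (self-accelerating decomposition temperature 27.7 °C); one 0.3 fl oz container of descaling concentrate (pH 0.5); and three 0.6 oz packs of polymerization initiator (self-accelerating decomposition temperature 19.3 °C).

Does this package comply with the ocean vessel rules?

Yes

With self-accelerating decomposition temperature 27.7 °C (≤ 75 °C), the curing-agent paste falls in Category SR.
pH 0.5 meets the Category CR criterion (Corrosive), so the descaling concentrate is Category CR.
Polymerization initiator: self-accelerating decomposition temperature 19.3 °C ≤ 75 °C → Category SR (Self-Reactive).
Category SR net quantity: (three 12 g packs = 36 g) + (three 0.6 oz packs = 51.12 g) = 87.12 g.
87.12 g is within the ocean vessel limit of 100 g for Category SR.
Category CR quantity: one 0.3 fl oz container = 8.88 mL.
8.88 mL is within the ocean vessel limit of 10 mL for Category CR.
Every hazard category is within its ocean vessel limit and no segregation rule is violated.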